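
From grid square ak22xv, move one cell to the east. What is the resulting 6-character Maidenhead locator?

Longitude subsquare x = 23; +1 → 24, wraps to 0 = a, carry into square.
Longitude square 2; +1 → 3.
The latitude characters are unchanged.

AK32av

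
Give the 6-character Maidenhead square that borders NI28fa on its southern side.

NI27fx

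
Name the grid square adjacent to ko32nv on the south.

KO32nu

Latitude subsquare v = 21; −1 → 20 = u.
The longitude characters are unchanged.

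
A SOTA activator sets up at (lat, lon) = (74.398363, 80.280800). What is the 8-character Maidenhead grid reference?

Shift to the Maidenhead origin (180°W, 90°S): lon 260.28080, lat 164.39836.
Field: lon ⌊260.28080/20⌋ = 13 → N; lat ⌊164.39836/10⌋ = 16 → Q.
Square: lon ⌊0.28080/2⌋ = 0; lat ⌊4.39836/1⌋ = 4.
Subsquare: lon ⌊0.28080/0.0833333⌋ = 3 → d; lat ⌊0.39836/0.0416667⌋ = 9 → j.
Extended square: lon ⌊0.03080/0.00833333⌋ = 3; lat ⌊0.02336/0.00416667⌋ = 5.

NQ04dj35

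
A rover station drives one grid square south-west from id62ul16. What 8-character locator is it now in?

Longitude extended square 1; −1 → 0.
Latitude extended square 6; −1 → 5.

ID62ul05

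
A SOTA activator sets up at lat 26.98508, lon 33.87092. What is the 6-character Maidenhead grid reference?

Offset from 180°W / 90°S: lon 213.8709°, lat 116.9851°.
Field: 213.8709/20 → 10 → K, 116.9851/10 → 11 → L; chars KL.
Square: 13.8709/2 → 6, 6.9851/1 → 6; chars 66.
Subsquare: 1.8709/0.0833333 → 22 → w, 0.9851/0.0416667 → 23 → x; chars wx.

KL66wx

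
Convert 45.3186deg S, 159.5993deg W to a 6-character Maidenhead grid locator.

Offset from 180°W / 90°S: lon 20.4007°, lat 44.6814°.
Field (20°×10°, letters A–R): 20.4007/20 → 1 → B, 44.6814/10 → 4 → E; chars BE.
Square (2°×1°, digits 0–9): 0.4007/2 → 0, 4.6814/1 → 4; chars 04.
Subsquare (5′×2.5′, letters a–x): 0.4007/0.0833333 → 4 → e, 0.6814/0.0416667 → 16 → q; chars eq.

BE04eq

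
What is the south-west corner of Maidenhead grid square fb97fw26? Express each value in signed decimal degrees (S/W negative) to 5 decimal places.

Field F=5, B=1: +5·20° lon, +1·10° lat → SW at lon -80°, lat -80°.
Square 9, 7: +9·2° lon, +7·1° lat → SW at lon -62°, lat -73°.
Subsquare f=5, w=22: +5·0.0833333° lon, +22·0.0416667° lat → SW at lon -61.5833°, lat -72.0833°.
Extended square 2, 6: +2·0.00833333° lon, +6·0.00416667° lat → SW at lon -61.5667°, lat -72.0583°.
latitude -72.05833, longitude -61.56667.

-72.05833, -61.56667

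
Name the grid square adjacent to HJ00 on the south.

HI09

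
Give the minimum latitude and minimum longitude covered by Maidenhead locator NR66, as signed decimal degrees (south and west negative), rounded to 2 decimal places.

86.00, 92.00

Field N=13, R=17: +13·20° lon, +17·10° lat → SW at lon 80°, lat 80°.
Square 6, 6: +6·2° lon, +6·1° lat → SW at lon 92°, lat 86°.
latitude 86.00, longitude 92.00.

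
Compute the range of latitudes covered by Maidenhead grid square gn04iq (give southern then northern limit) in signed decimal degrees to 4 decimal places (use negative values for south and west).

Field G=6, N=13: +6·20° lon, +13·10° lat → SW at lon -60°, lat 40°.
Square 0, 4: +0·2° lon, +4·1° lat → SW at lon -60°, lat 44°.
Subsquare i=8, q=16: +8·0.0833333° lon, +16·0.0416667° lat → SW at lon -59.3333°, lat 44.6667°.
Cell spans 0.0833333° lon × 0.0416667° lat.
south 44.6667, north 44.7083.

44.6667, 44.7083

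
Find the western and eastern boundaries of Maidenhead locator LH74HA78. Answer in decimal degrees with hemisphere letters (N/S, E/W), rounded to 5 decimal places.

Field L=11, H=7: +11·20° lon, +7·10° lat → SW at lon 40°, lat -20°.
Square 7, 4: +7·2° lon, +4·1° lat → SW at lon 54°, lat -16°.
Subsquare h=7, a=0: +7·0.0833333° lon, +0·0.0416667° lat → SW at lon 54.5833°, lat -16°.
Extended square 7, 8: +7·0.00833333° lon, +8·0.00416667° lat → SW at lon 54.6417°, lat -15.9667°.
Cell spans 0.00833333° lon × 0.00416667° lat.
west 54.64167° E, east 54.65000° E.

54.64167° E, 54.65000° E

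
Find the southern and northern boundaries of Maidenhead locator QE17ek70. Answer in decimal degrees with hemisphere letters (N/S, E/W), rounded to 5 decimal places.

Field Q=16, E=4: +16·20° lon, +4·10° lat → SW at lon 140°, lat -50°.
Square 1, 7: +1·2° lon, +7·1° lat → SW at lon 142°, lat -43°.
Subsquare e=4, k=10: +4·0.0833333° lon, +10·0.0416667° lat → SW at lon 142.333°, lat -42.5833°.
Extended square 7, 0: +7·0.00833333° lon, +0·0.00416667° lat → SW at lon 142.392°, lat -42.5833°.
Cell spans 0.00833333° lon × 0.00416667° lat.
south 42.58333° S, north 42.57917° S.

42.58333° S, 42.57917° S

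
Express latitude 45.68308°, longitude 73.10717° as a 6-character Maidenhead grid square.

MN65nq

Offset from 180°W / 90°S: lon 253.1072°, lat 135.6831°.
Field (20°×10°, letters A–R): lon ⌊253.1072/20⌋ = 12 → M; lat ⌊135.6831/10⌋ = 13 → N.
Square (2°×1°, digits 0–9): lon ⌊13.1072/2⌋ = 6; lat ⌊5.6831/1⌋ = 5.
Subsquare (5′×2.5′, letters a–x): lon ⌊1.1072/0.0833333⌋ = 13 → n; lat ⌊0.6831/0.0416667⌋ = 16 → q.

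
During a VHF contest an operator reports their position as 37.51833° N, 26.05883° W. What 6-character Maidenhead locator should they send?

Shift to the Maidenhead origin (180°W, 90°S): lon 153.9412, lat 127.5183.
Field: 153.9412/20 → 7 → H, 127.5183/10 → 12 → M; chars HM.
Square: 13.9412/2 → 6, 7.5183/1 → 7; chars 67.
Subsquare: 1.9412/0.0833333 → 23 → x, 0.5183/0.0416667 → 12 → m; chars xm.

HM67xm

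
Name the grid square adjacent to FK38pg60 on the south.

FK38pf69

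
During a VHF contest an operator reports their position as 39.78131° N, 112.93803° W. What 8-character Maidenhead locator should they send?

Offset from 180°W / 90°S: lon 67.06197°, lat 129.78131°.
Field: 67.06197/20 → 3 → D, 129.78131/10 → 12 → M; chars DM.
Square: 7.06197/2 → 3, 9.78131/1 → 9; chars 39.
Subsquare: 1.06197/0.0833333 → 12 → m, 0.78131/0.0416667 → 18 → s; chars ms.
Extended square: 0.06197/0.00833333 → 7, 0.03131/0.00416667 → 7; chars 77.

DM39ms77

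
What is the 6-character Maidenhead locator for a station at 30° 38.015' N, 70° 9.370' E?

MM50bp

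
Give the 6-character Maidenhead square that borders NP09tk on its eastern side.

NP09uk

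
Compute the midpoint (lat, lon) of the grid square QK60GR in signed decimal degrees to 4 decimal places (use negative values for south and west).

Field Q=16, K=10: +16·20° lon, +10·10° lat → SW at lon 140°, lat 10°.
Square 6, 0: +6·2° lon, +0·1° lat → SW at lon 152°, lat 10°.
Subsquare g=6, r=17: +6·0.0833333° lon, +17·0.0416667° lat → SW at lon 152.5°, lat 10.7083°.
Cell spans 0.0833333° lon × 0.0416667° lat. Centre is SW corner plus half of each.
latitude 10.7292, longitude 152.5417.

10.7292, 152.5417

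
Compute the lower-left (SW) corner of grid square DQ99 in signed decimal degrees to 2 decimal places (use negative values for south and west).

79.00, -102.00

Field D=3, Q=16: +3·20° lon, +16·10° lat → SW at lon -120°, lat 70°.
Square 9, 9: +9·2° lon, +9·1° lat → SW at lon -102°, lat 79°.
latitude 79.00, longitude -102.00.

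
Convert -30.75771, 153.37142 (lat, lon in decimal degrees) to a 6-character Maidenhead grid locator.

QF69qf

Add 180° to longitude and 90° to latitude: 333.3714, 59.2423.
Field (20°×10°, letters A–R): 333.3714/20 → 16 → Q, 59.2423/10 → 5 → F; chars QF.
Square (2°×1°, digits 0–9): 13.3714/2 → 6, 9.2423/1 → 9; chars 69.
Subsquare (5′×2.5′, letters a–x): 1.3714/0.0833333 → 16 → q, 0.2423/0.0416667 → 5 → f; chars qf.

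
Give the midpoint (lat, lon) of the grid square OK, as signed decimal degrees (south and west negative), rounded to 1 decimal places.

15.0, 110.0

Field O=14, K=10: +14·20° lon, +10·10° lat → SW at lon 100°, lat 10°.
Cell spans 20° lon × 10° lat. Centre is SW corner plus half of each.
latitude 15.0, longitude 110.0.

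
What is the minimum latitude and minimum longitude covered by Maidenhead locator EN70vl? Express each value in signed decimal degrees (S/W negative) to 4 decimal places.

Field E=4, N=13: +4·20° lon, +13·10° lat → SW at lon -100°, lat 40°.
Square 7, 0: +7·2° lon, +0·1° lat → SW at lon -86°, lat 40°.
Subsquare v=21, l=11: +21·0.0833333° lon, +11·0.0416667° lat → SW at lon -84.25°, lat 40.4583°.
latitude 40.4583, longitude -84.2500.

40.4583, -84.2500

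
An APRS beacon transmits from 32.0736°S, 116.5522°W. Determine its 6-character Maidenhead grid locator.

DF17rw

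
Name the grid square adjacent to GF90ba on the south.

Latitude subsquare a = 0; −1 → -1, wraps to 23 = x, carry into square.
Latitude square 0; −1 → -1, wraps to 9, carry into field.
Latitude field F = 5; −1 → 4 = E.
The longitude characters are unchanged.

GE99bx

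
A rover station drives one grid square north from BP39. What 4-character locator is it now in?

BQ30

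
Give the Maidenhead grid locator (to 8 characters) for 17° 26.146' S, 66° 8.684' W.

Offset from 180°W / 90°S: lon 113.85527°, lat 72.56423°.
Field (20°×10°, letters A–R): lon ⌊113.85527/20⌋ = 5 → F; lat ⌊72.56423/10⌋ = 7 → H.
Square (2°×1°, digits 0–9): lon ⌊13.85527/2⌋ = 6; lat ⌊2.56423/1⌋ = 2.
Subsquare (5′×2.5′, letters a–x): lon ⌊1.85527/0.0833333⌋ = 22 → w; lat ⌊0.56423/0.0416667⌋ = 13 → n.
Extended square (30″×15″, digits 0–9): lon ⌊0.02193/0.00833333⌋ = 2; lat ⌊0.02257/0.00416667⌋ = 5.

FH62wn25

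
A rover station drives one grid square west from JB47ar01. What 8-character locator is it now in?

Longitude extended square 0; −1 → -1, wraps to 9, carry into subsquare.
Longitude subsquare a = 0; −1 → -1, wraps to 23 = x, carry into square.
Longitude square 4; −1 → 3.
The latitude characters are unchanged.

JB37xr91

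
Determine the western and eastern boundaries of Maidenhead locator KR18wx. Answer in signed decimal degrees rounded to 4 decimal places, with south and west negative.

23.8333, 23.9167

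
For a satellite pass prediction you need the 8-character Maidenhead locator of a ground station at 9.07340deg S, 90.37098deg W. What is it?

Shift to the Maidenhead origin (180°W, 90°S): lon 89.62902, lat 80.92660.
Field: 89.62902/20 → 4 → E, 80.92660/10 → 8 → I; chars EI.
Square: 9.62902/2 → 4, 0.92660/1 → 0; chars 40.
Subsquare: 1.62902/0.0833333 → 19 → t, 0.92660/0.0416667 → 22 → w; chars tw.
Extended square: 0.04569/0.00833333 → 5, 0.00993/0.00416667 → 2; chars 52.

EI40tw52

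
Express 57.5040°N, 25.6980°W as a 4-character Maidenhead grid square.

Shift to the Maidenhead origin (180°W, 90°S): lon 154.30, lat 147.50.
Field: 154.30/20 → 7 → H, 147.50/10 → 14 → O; chars HO.
Square: 14.30/2 → 7, 7.50/1 → 7; chars 77.

HO77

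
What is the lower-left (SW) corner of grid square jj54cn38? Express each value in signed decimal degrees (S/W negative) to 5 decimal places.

Field J=9, J=9: +9·20° lon, +9·10° lat → SW at lon 0°, lat 0°.
Square 5, 4: +5·2° lon, +4·1° lat → SW at lon 10°, lat 4°.
Subsquare c=2, n=13: +2·0.0833333° lon, +13·0.0416667° lat → SW at lon 10.1667°, lat 4.54167°.
Extended square 3, 8: +3·0.00833333° lon, +8·0.00416667° lat → SW at lon 10.1917°, lat 4.575°.
latitude 4.57500, longitude 10.19167.

4.57500, 10.19167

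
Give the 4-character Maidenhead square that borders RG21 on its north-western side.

RG12

Longitude square 2; −1 → 1.
Latitude square 1; +1 → 2.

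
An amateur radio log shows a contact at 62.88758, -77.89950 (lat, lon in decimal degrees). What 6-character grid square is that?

Add 180° to longitude and 90° to latitude: 102.1005, 152.8876.
Field: lon ⌊102.1005/20⌋ = 5 → F; lat ⌊152.8876/10⌋ = 15 → P.
Square: lon ⌊2.1005/2⌋ = 1; lat ⌊2.8876/1⌋ = 2.
Subsquare: lon ⌊0.1005/0.0833333⌋ = 1 → b; lat ⌊0.8876/0.0416667⌋ = 21 → v.

FP12bv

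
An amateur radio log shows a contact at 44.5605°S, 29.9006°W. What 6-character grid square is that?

HE55bk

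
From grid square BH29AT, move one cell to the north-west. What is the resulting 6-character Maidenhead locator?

BH19xu

Longitude subsquare a = 0; −1 → -1, wraps to 23 = x, carry into square.
Longitude square 2; −1 → 1.
Latitude subsquare t = 19; +1 → 20 = u.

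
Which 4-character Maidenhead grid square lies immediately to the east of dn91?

EN01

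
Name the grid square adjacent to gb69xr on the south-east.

GB79aq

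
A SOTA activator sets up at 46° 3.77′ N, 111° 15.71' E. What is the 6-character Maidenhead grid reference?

Offset from 180°W / 90°S: lon 291.2618°, lat 136.0628°.
Field (20°×10°, letters A–R): 291.2618/20 → 14 → O, 136.0628/10 → 13 → N; chars ON.
Square (2°×1°, digits 0–9): 11.2618/2 → 5, 6.0628/1 → 6; chars 56.
Subsquare (5′×2.5′, letters a–x): 1.2618/0.0833333 → 15 → p, 0.0628/0.0416667 → 1 → b; chars pb.

ON56pb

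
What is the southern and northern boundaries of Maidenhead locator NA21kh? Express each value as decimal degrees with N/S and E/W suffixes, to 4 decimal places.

88.7083° S, 88.6667° S

Field N=13, A=0: +13·20° lon, +0·10° lat → SW at lon 80°, lat -90°.
Square 2, 1: +2·2° lon, +1·1° lat → SW at lon 84°, lat -89°.
Subsquare k=10, h=7: +10·0.0833333° lon, +7·0.0416667° lat → SW at lon 84.8333°, lat -88.7083°.
Cell spans 0.0833333° lon × 0.0416667° lat.
south 88.7083° S, north 88.6667° S.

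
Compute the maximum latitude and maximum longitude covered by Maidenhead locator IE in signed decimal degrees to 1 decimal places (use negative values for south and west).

-40.0, 0.0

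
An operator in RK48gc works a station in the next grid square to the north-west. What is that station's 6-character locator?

RK48fd

Longitude subsquare g = 6; −1 → 5 = f.
Latitude subsquare c = 2; +1 → 3 = d.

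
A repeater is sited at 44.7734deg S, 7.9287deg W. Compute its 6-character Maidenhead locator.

IE65af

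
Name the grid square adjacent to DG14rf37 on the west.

DG14rf27

Longitude extended square 3; −1 → 2.
The latitude characters are unchanged.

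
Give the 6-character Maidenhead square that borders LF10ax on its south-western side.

Longitude subsquare a = 0; −1 → -1, wraps to 23 = x, carry into square.
Longitude square 1; −1 → 0.
Latitude subsquare x = 23; −1 → 22 = w.

LF00xw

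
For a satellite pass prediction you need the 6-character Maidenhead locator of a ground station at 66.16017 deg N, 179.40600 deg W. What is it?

AP06hd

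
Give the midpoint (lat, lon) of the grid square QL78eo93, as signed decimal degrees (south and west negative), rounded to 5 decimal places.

28.59792, 154.41250

Field Q=16, L=11: +16·20° lon, +11·10° lat → SW at lon 140°, lat 20°.
Square 7, 8: +7·2° lon, +8·1° lat → SW at lon 154°, lat 28°.
Subsquare e=4, o=14: +4·0.0833333° lon, +14·0.0416667° lat → SW at lon 154.333°, lat 28.5833°.
Extended square 9, 3: +9·0.00833333° lon, +3·0.00416667° lat → SW at lon 154.408°, lat 28.5958°.
Cell spans 0.00833333° lon × 0.00416667° lat. Centre is SW corner plus half of each.
latitude 28.59792, longitude 154.41250.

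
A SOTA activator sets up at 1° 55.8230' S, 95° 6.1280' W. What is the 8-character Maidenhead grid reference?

EI28kb76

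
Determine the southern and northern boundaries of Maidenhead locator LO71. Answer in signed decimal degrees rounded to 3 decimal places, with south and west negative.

Field L=11, O=14: +11·20° lon, +14·10° lat → SW at lon 40°, lat 50°.
Square 7, 1: +7·2° lon, +1·1° lat → SW at lon 54°, lat 51°.
Cell spans 2° lon × 1° lat.
south 51.000, north 52.000.

51.000, 52.000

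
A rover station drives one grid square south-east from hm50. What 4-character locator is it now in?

Longitude square 5; +1 → 6.
Latitude square 0; −1 → -1, wraps to 9, carry into field.
Latitude field M = 12; −1 → 11 = L.

HL69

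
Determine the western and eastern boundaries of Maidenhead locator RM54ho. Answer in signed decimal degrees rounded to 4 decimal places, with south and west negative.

170.5833, 170.6667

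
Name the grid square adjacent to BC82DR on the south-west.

Longitude subsquare d = 3; −1 → 2 = c.
Latitude subsquare r = 17; −1 → 16 = q.

BC82cq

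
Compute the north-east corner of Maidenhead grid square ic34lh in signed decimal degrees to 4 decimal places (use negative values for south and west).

-65.6667, -13.0000

Field I=8, C=2: +8·20° lon, +2·10° lat → SW at lon -20°, lat -70°.
Square 3, 4: +3·2° lon, +4·1° lat → SW at lon -14°, lat -66°.
Subsquare l=11, h=7: +11·0.0833333° lon, +7·0.0416667° lat → SW at lon -13.0833°, lat -65.7083°.
Cell spans 0.0833333° lon × 0.0416667° lat. NE corner is SW corner plus one full cell.
latitude -65.6667, longitude -13.0000.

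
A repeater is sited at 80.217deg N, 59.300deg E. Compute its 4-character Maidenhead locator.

LR90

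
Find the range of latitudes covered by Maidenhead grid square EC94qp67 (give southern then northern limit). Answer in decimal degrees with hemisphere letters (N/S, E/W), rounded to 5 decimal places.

65.34583° S, 65.34167° S

Field E=4, C=2: +4·20° lon, +2·10° lat → SW at lon -100°, lat -70°.
Square 9, 4: +9·2° lon, +4·1° lat → SW at lon -82°, lat -66°.
Subsquare q=16, p=15: +16·0.0833333° lon, +15·0.0416667° lat → SW at lon -80.6667°, lat -65.375°.
Extended square 6, 7: +6·0.00833333° lon, +7·0.00416667° lat → SW at lon -80.6167°, lat -65.3458°.
Cell spans 0.00833333° lon × 0.00416667° lat.
south 65.34583° S, north 65.34167° S.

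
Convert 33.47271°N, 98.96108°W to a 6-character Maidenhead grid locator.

Offset from 180°W / 90°S: lon 81.0389°, lat 123.4727°.
Field (20°×10°, letters A–R): lon ⌊81.0389/20⌋ = 4 → E; lat ⌊123.4727/10⌋ = 12 → M.
Square (2°×1°, digits 0–9): lon ⌊1.0389/2⌋ = 0; lat ⌊3.4727/1⌋ = 3.
Subsquare (5′×2.5′, letters a–x): lon ⌊1.0389/0.0833333⌋ = 12 → m; lat ⌊0.4727/0.0416667⌋ = 11 → l.

EM03ml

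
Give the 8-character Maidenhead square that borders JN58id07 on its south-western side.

JN58hd96

Longitude extended square 0; −1 → -1, wraps to 9, carry into subsquare.
Longitude subsquare i = 8; −1 → 7 = h.
Latitude extended square 7; −1 → 6.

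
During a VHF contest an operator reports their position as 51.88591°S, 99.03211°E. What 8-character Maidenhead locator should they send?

ND98mc37

Shift to the Maidenhead origin (180°W, 90°S): lon 279.03211, lat 38.11409.
Field (20°×10°, letters A–R): 279.03211/20 → 13 → N, 38.11409/10 → 3 → D; chars ND.
Square (2°×1°, digits 0–9): 19.03211/2 → 9, 8.11409/1 → 8; chars 98.
Subsquare (5′×2.5′, letters a–x): 1.03211/0.0833333 → 12 → m, 0.11409/0.0416667 → 2 → c; chars mc.
Extended square (30″×15″, digits 0–9): 0.03211/0.00833333 → 3, 0.03076/0.00416667 → 7; chars 37.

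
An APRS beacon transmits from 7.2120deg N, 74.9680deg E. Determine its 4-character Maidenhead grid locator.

Offset from 180°W / 90°S: lon 254.97°, lat 97.21°.
Field: 254.97/20 → 12 → M, 97.21/10 → 9 → J; chars MJ.
Square: 14.97/2 → 7, 7.21/1 → 7; chars 77.

MJ77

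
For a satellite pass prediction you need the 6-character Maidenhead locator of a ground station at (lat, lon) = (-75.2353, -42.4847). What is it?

Offset from 180°W / 90°S: lon 137.5153°, lat 14.7647°.
Field: 137.5153/20 → 6 → G, 14.7647/10 → 1 → B; chars GB.
Square: 17.5153/2 → 8, 4.7647/1 → 4; chars 84.
Subsquare: 1.5153/0.0833333 → 18 → s, 0.7647/0.0416667 → 18 → s; chars ss.

GB84ss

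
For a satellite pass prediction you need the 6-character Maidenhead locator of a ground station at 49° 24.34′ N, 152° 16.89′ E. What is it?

Offset from 180°W / 90°S: lon 332.2815°, lat 139.4057°.
Field: 332.2815/20 → 16 → Q, 139.4057/10 → 13 → N; chars QN.
Square: 12.2815/2 → 6, 9.4057/1 → 9; chars 69.
Subsquare: 0.2815/0.0833333 → 3 → d, 0.4057/0.0416667 → 9 → j; chars dj.

QN69dj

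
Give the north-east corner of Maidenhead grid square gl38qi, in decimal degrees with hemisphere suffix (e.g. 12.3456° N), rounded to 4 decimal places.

28.3750° N, 52.5833° W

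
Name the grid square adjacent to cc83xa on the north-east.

Longitude subsquare x = 23; +1 → 24, wraps to 0 = a, carry into square.
Longitude square 8; +1 → 9.
Latitude subsquare a = 0; +1 → 1 = b.

CC93ab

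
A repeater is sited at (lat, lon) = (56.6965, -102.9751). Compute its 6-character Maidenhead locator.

Add 180° to longitude and 90° to latitude: 77.0249, 146.6965.
Field: 77.0249/20 → 3 → D, 146.6965/10 → 14 → O; chars DO.
Square: 17.0249/2 → 8, 6.6965/1 → 6; chars 86.
Subsquare: 1.0249/0.0833333 → 12 → m, 0.6965/0.0416667 → 16 → q; chars mq.

DO86mq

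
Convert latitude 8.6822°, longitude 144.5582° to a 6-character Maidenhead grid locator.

QJ28gq

Shift to the Maidenhead origin (180°W, 90°S): lon 324.5582, lat 98.6822.
Field: 324.5582/20 → 16 → Q, 98.6822/10 → 9 → J; chars QJ.
Square: 4.5582/2 → 2, 8.6822/1 → 8; chars 28.
Subsquare: 0.5582/0.0833333 → 6 → g, 0.6822/0.0416667 → 16 → q; chars gq.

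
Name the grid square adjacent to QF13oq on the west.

QF13nq

Longitude subsquare o = 14; −1 → 13 = n.
The latitude characters are unchanged.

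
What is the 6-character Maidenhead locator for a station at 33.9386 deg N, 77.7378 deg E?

MM83uw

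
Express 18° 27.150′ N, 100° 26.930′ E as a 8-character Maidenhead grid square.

OK08fk38

Shift to the Maidenhead origin (180°W, 90°S): lon 280.44883, lat 108.45250.
Field: lon ⌊280.44883/20⌋ = 14 → O; lat ⌊108.45250/10⌋ = 10 → K.
Square: lon ⌊0.44883/2⌋ = 0; lat ⌊8.45250/1⌋ = 8.
Subsquare: lon ⌊0.44883/0.0833333⌋ = 5 → f; lat ⌊0.45250/0.0416667⌋ = 10 → k.
Extended square: lon ⌊0.03217/0.00833333⌋ = 3; lat ⌊0.03583/0.00416667⌋ = 8.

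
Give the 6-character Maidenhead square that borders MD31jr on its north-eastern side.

Longitude subsquare j = 9; +1 → 10 = k.
Latitude subsquare r = 17; +1 → 18 = s.

MD31ks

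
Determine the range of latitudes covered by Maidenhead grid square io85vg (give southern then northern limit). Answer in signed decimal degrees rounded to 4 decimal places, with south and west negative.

55.2500, 55.2917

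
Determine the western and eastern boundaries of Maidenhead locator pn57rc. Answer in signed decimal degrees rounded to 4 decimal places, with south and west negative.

131.4167, 131.5000

Field P=15, N=13: +15·20° lon, +13·10° lat → SW at lon 120°, lat 40°.
Square 5, 7: +5·2° lon, +7·1° lat → SW at lon 130°, lat 47°.
Subsquare r=17, c=2: +17·0.0833333° lon, +2·0.0416667° lat → SW at lon 131.417°, lat 47.0833°.
Cell spans 0.0833333° lon × 0.0416667° lat.
west 131.4167, east 131.5000.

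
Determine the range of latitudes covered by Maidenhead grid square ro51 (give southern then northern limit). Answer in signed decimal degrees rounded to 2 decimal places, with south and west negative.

51.00, 52.00

Field R=17, O=14: +17·20° lon, +14·10° lat → SW at lon 160°, lat 50°.
Square 5, 1: +5·2° lon, +1·1° lat → SW at lon 170°, lat 51°.
Cell spans 2° lon × 1° lat.
south 51.00, north 52.00.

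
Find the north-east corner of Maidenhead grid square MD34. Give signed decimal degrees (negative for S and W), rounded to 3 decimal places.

Field M=12, D=3: +12·20° lon, +3·10° lat → SW at lon 60°, lat -60°.
Square 3, 4: +3·2° lon, +4·1° lat → SW at lon 66°, lat -56°.
Cell spans 2° lon × 1° lat. NE corner is SW corner plus one full cell.
latitude -55.000, longitude 68.000.

-55.000, 68.000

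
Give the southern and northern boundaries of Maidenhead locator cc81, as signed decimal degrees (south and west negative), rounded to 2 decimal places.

Field C=2, C=2: +2·20° lon, +2·10° lat → SW at lon -140°, lat -70°.
Square 8, 1: +8·2° lon, +1·1° lat → SW at lon -124°, lat -69°.
Cell spans 2° lon × 1° lat.
south -69.00, north -68.00.

-69.00, -68.00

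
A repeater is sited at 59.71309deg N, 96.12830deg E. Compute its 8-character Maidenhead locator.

NO89br51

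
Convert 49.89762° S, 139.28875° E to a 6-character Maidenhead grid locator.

PE90pc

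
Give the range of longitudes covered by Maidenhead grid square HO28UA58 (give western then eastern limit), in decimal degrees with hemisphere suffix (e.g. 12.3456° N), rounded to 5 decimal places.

34.29167° W, 34.28333° W

Field H=7, O=14: +7·20° lon, +14·10° lat → SW at lon -40°, lat 50°.
Square 2, 8: +2·2° lon, +8·1° lat → SW at lon -36°, lat 58°.
Subsquare u=20, a=0: +20·0.0833333° lon, +0·0.0416667° lat → SW at lon -34.3333°, lat 58°.
Extended square 5, 8: +5·0.00833333° lon, +8·0.00416667° lat → SW at lon -34.2917°, lat 58.0333°.
Cell spans 0.00833333° lon × 0.00416667° lat.
west 34.29167° W, east 34.28333° W.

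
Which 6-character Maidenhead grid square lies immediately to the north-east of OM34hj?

OM34ik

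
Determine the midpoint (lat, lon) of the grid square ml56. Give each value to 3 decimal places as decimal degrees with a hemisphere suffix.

Field M=12, L=11: +12·20° lon, +11·10° lat → SW at lon 60°, lat 20°.
Square 5, 6: +5·2° lon, +6·1° lat → SW at lon 70°, lat 26°.
Cell spans 2° lon × 1° lat. Centre is SW corner plus half of each.
latitude 26.500° N, longitude 71.000° E.

26.500° N, 71.000° E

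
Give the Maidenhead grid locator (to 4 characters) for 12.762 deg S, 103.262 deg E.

OH17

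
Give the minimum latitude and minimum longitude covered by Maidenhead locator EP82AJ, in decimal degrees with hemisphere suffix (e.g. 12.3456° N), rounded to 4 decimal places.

Field E=4, P=15: +4·20° lon, +15·10° lat → SW at lon -100°, lat 60°.
Square 8, 2: +8·2° lon, +2·1° lat → SW at lon -84°, lat 62°.
Subsquare a=0, j=9: +0·0.0833333° lon, +9·0.0416667° lat → SW at lon -84°, lat 62.375°.
latitude 62.3750° N, longitude 84.0000° W.

62.3750° N, 84.0000° W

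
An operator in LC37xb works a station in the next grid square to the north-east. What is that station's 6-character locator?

LC47ac

Longitude subsquare x = 23; +1 → 24, wraps to 0 = a, carry into square.
Longitude square 3; +1 → 4.
Latitude subsquare b = 1; +1 → 2 = c.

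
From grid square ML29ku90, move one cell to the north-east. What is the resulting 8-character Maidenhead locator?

ML29lu01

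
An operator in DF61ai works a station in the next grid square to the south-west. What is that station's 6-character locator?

Longitude subsquare a = 0; −1 → -1, wraps to 23 = x, carry into square.
Longitude square 6; −1 → 5.
Latitude subsquare i = 8; −1 → 7 = h.

DF51xh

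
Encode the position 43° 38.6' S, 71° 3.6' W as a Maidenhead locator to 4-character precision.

Shift to the Maidenhead origin (180°W, 90°S): lon 108.94, lat 46.36.
Field (20°×10°, letters A–R): lon ⌊108.94/20⌋ = 5 → F; lat ⌊46.36/10⌋ = 4 → E.
Square (2°×1°, digits 0–9): lon ⌊8.94/2⌋ = 4; lat ⌊6.36/1⌋ = 6.

FE46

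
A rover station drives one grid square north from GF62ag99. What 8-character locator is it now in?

GF62ah90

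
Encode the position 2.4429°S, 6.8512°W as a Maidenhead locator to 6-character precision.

II67nn

Shift to the Maidenhead origin (180°W, 90°S): lon 173.1488, lat 87.5571.
Field (20°×10°, letters A–R): 173.1488/20 → 8 → I, 87.5571/10 → 8 → I; chars II.
Square (2°×1°, digits 0–9): 13.1488/2 → 6, 7.5571/1 → 7; chars 67.
Subsquare (5′×2.5′, letters a–x): 1.1488/0.0833333 → 13 → n, 0.5571/0.0416667 → 13 → n; chars nn.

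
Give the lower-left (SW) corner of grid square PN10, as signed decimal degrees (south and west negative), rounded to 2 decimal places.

40.00, 122.00

Field P=15, N=13: +15·20° lon, +13·10° lat → SW at lon 120°, lat 40°.
Square 1, 0: +1·2° lon, +0·1° lat → SW at lon 122°, lat 40°.
latitude 40.00, longitude 122.00.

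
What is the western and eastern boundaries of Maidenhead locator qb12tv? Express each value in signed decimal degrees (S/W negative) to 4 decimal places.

Field Q=16, B=1: +16·20° lon, +1·10° lat → SW at lon 140°, lat -80°.
Square 1, 2: +1·2° lon, +2·1° lat → SW at lon 142°, lat -78°.
Subsquare t=19, v=21: +19·0.0833333° lon, +21·0.0416667° lat → SW at lon 143.583°, lat -77.125°.
Cell spans 0.0833333° lon × 0.0416667° lat.
west 143.5833, east 143.6667.

143.5833, 143.6667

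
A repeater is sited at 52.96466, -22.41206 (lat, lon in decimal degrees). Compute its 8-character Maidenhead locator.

HO82tx01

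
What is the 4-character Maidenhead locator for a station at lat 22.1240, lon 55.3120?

LL72

Add 180° to longitude and 90° to latitude: 235.31, 112.12.
Field (20°×10°, letters A–R): 235.31/20 → 11 → L, 112.12/10 → 11 → L; chars LL.
Square (2°×1°, digits 0–9): 15.31/2 → 7, 2.12/1 → 2; chars 72.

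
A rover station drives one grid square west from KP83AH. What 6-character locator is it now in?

KP73xh

Longitude subsquare a = 0; −1 → -1, wraps to 23 = x, carry into square.
Longitude square 8; −1 → 7.
The latitude characters are unchanged.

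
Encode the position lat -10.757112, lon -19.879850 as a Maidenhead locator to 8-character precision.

IH09bf48

Add 180° to longitude and 90° to latitude: 160.12015, 79.24289.
Field: lon ⌊160.12015/20⌋ = 8 → I; lat ⌊79.24289/10⌋ = 7 → H.
Square: lon ⌊0.12015/2⌋ = 0; lat ⌊9.24289/1⌋ = 9.
Subsquare: lon ⌊0.12015/0.0833333⌋ = 1 → b; lat ⌊0.24289/0.0416667⌋ = 5 → f.
Extended square: lon ⌊0.03682/0.00833333⌋ = 4; lat ⌊0.03455/0.00416667⌋ = 8.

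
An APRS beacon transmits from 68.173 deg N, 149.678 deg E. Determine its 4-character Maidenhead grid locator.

QP48

Offset from 180°W / 90°S: lon 329.68°, lat 158.17°.
Field: lon ⌊329.68/20⌋ = 16 → Q; lat ⌊158.17/10⌋ = 15 → P.
Square: lon ⌊9.68/2⌋ = 4; lat ⌊8.17/1⌋ = 8.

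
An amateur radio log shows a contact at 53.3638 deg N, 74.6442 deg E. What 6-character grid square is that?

MO73hi

Shift to the Maidenhead origin (180°W, 90°S): lon 254.6442, lat 143.3638.
Field: lon ⌊254.6442/20⌋ = 12 → M; lat ⌊143.3638/10⌋ = 14 → O.
Square: lon ⌊14.6442/2⌋ = 7; lat ⌊3.3638/1⌋ = 3.
Subsquare: lon ⌊0.6442/0.0833333⌋ = 7 → h; lat ⌊0.3638/0.0416667⌋ = 8 → i.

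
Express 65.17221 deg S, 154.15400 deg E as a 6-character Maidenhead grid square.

QC74bt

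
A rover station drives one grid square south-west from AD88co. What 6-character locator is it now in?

AD88bn

Longitude subsquare c = 2; −1 → 1 = b.
Latitude subsquare o = 14; −1 → 13 = n.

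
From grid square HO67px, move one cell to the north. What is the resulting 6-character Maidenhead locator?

HO68pa

Latitude subsquare x = 23; +1 → 24, wraps to 0 = a, carry into square.
Latitude square 7; +1 → 8.
The longitude characters are unchanged.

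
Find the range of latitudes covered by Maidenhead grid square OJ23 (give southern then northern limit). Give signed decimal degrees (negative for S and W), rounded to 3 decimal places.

3.000, 4.000

Field O=14, J=9: +14·20° lon, +9·10° lat → SW at lon 100°, lat 0°.
Square 2, 3: +2·2° lon, +3·1° lat → SW at lon 104°, lat 3°.
Cell spans 2° lon × 1° lat.
south 3.000, north 4.000.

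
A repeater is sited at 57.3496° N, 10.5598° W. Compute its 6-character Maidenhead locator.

IO47ri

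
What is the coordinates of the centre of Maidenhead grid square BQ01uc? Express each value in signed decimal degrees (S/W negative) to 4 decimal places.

Field B=1, Q=16: +1·20° lon, +16·10° lat → SW at lon -160°, lat 70°.
Square 0, 1: +0·2° lon, +1·1° lat → SW at lon -160°, lat 71°.
Subsquare u=20, c=2: +20·0.0833333° lon, +2·0.0416667° lat → SW at lon -158.333°, lat 71.0833°.
Cell spans 0.0833333° lon × 0.0416667° lat. Centre is SW corner plus half of each.
latitude 71.1042, longitude -158.2917.

71.1042, -158.2917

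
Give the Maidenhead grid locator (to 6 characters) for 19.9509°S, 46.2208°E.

LH30cb

Offset from 180°W / 90°S: lon 226.2208°, lat 70.0491°.
Field: lon ⌊226.2208/20⌋ = 11 → L; lat ⌊70.0491/10⌋ = 7 → H.
Square: lon ⌊6.2208/2⌋ = 3; lat ⌊0.0491/1⌋ = 0.
Subsquare: lon ⌊0.2208/0.0833333⌋ = 2 → c; lat ⌊0.0491/0.0416667⌋ = 1 → b.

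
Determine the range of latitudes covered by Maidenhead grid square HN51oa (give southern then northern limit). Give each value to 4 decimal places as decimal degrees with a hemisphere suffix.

Field H=7, N=13: +7·20° lon, +13·10° lat → SW at lon -40°, lat 40°.
Square 5, 1: +5·2° lon, +1·1° lat → SW at lon -30°, lat 41°.
Subsquare o=14, a=0: +14·0.0833333° lon, +0·0.0416667° lat → SW at lon -28.8333°, lat 41°.
Cell spans 0.0833333° lon × 0.0416667° lat.
south 41.0000° N, north 41.0417° N.

41.0000° N, 41.0417° N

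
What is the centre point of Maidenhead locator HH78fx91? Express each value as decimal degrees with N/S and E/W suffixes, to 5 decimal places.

11.03542° S, 25.50417° W

Field H=7, H=7: +7·20° lon, +7·10° lat → SW at lon -40°, lat -20°.
Square 7, 8: +7·2° lon, +8·1° lat → SW at lon -26°, lat -12°.
Subsquare f=5, x=23: +5·0.0833333° lon, +23·0.0416667° lat → SW at lon -25.5833°, lat -11.0417°.
Extended square 9, 1: +9·0.00833333° lon, +1·0.00416667° lat → SW at lon -25.5083°, lat -11.0375°.
Cell spans 0.00833333° lon × 0.00416667° lat. Centre is SW corner plus half of each.
latitude 11.03542° S, longitude 25.50417° W.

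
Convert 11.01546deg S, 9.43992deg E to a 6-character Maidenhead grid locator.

Shift to the Maidenhead origin (180°W, 90°S): lon 189.4399, lat 78.9845.
Field: 189.4399/20 → 9 → J, 78.9845/10 → 7 → H; chars JH.
Square: 9.4399/2 → 4, 8.9845/1 → 8; chars 48.
Subsquare: 1.4399/0.0833333 → 17 → r, 0.9845/0.0416667 → 23 → x; chars rx.

JH48rx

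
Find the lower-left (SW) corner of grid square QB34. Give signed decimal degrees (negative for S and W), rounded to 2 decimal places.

Field Q=16, B=1: +16·20° lon, +1·10° lat → SW at lon 140°, lat -80°.
Square 3, 4: +3·2° lon, +4·1° lat → SW at lon 146°, lat -76°.
latitude -76.00, longitude 146.00.

-76.00, 146.00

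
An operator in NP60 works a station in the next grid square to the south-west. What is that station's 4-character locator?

NO59

Longitude square 6; −1 → 5.
Latitude square 0; −1 → -1, wraps to 9, carry into field.
Latitude field P = 15; −1 → 14 = O.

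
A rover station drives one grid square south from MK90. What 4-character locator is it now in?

Latitude square 0; −1 → -1, wraps to 9, carry into field.
Latitude field K = 10; −1 → 9 = J.
The longitude characters are unchanged.

MJ99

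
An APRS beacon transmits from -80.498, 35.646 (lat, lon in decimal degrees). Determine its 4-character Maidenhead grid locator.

Shift to the Maidenhead origin (180°W, 90°S): lon 215.65, lat 9.50.
Field: 215.65/20 → 10 → K, 9.50/10 → 0 → A; chars KA.
Square: 15.65/2 → 7, 9.50/1 → 9; chars 79.

KA79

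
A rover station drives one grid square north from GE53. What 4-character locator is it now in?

GE54

Latitude square 3; +1 → 4.
The longitude characters are unchanged.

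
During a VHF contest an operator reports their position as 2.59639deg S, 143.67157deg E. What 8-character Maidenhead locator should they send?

QI17uj06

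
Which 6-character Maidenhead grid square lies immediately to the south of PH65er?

PH65eq

Latitude subsquare r = 17; −1 → 16 = q.
The longitude characters are unchanged.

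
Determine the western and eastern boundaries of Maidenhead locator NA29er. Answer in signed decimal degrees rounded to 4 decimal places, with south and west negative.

Field N=13, A=0: +13·20° lon, +0·10° lat → SW at lon 80°, lat -90°.
Square 2, 9: +2·2° lon, +9·1° lat → SW at lon 84°, lat -81°.
Subsquare e=4, r=17: +4·0.0833333° lon, +17·0.0416667° lat → SW at lon 84.3333°, lat -80.2917°.
Cell spans 0.0833333° lon × 0.0416667° lat.
west 84.3333, east 84.4167.

84.3333, 84.4167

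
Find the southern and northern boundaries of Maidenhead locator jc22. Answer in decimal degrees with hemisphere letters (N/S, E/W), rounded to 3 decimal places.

68.000° S, 67.000° S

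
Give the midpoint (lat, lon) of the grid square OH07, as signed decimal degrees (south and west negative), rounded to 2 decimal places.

Field O=14, H=7: +14·20° lon, +7·10° lat → SW at lon 100°, lat -20°.
Square 0, 7: +0·2° lon, +7·1° lat → SW at lon 100°, lat -13°.
Cell spans 2° lon × 1° lat. Centre is SW corner plus half of each.
latitude -12.50, longitude 101.00.

-12.50, 101.00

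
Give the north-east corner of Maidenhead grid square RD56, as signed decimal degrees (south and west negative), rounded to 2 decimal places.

Field R=17, D=3: +17·20° lon, +3·10° lat → SW at lon 160°, lat -60°.
Square 5, 6: +5·2° lon, +6·1° lat → SW at lon 170°, lat -54°.
Cell spans 2° lon × 1° lat. NE corner is SW corner plus one full cell.
latitude -53.00, longitude 172.00.

-53.00, 172.00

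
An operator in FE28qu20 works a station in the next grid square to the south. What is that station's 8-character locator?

FE28qt29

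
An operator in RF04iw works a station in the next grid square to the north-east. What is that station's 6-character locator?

RF04jx

Longitude subsquare i = 8; +1 → 9 = j.
Latitude subsquare w = 22; +1 → 23 = x.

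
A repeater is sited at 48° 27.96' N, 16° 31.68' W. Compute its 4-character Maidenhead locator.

Add 180° to longitude and 90° to latitude: 163.47, 138.47.
Field (20°×10°, letters A–R): lon ⌊163.47/20⌋ = 8 → I; lat ⌊138.47/10⌋ = 13 → N.
Square (2°×1°, digits 0–9): lon ⌊3.47/2⌋ = 1; lat ⌊8.47/1⌋ = 8.

IN18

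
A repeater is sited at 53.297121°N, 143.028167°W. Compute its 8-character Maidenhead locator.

BO83lh61

Add 180° to longitude and 90° to latitude: 36.97183, 143.29712.
Field (20°×10°, letters A–R): 36.97183/20 → 1 → B, 143.29712/10 → 14 → O; chars BO.
Square (2°×1°, digits 0–9): 16.97183/2 → 8, 3.29712/1 → 3; chars 83.
Subsquare (5′×2.5′, letters a–x): 0.97183/0.0833333 → 11 → l, 0.29712/0.0416667 → 7 → h; chars lh.
Extended square (30″×15″, digits 0–9): 0.05517/0.00833333 → 6, 0.00545/0.00416667 → 1; chars 61.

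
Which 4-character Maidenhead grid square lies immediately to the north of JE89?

Latitude square 9; +1 → 10, wraps to 0, carry into field.
Latitude field E = 4; +1 → 5 = F.
The longitude characters are unchanged.

JF80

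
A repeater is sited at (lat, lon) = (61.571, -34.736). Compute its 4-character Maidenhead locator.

Shift to the Maidenhead origin (180°W, 90°S): lon 145.26, lat 151.57.
Field: lon ⌊145.26/20⌋ = 7 → H; lat ⌊151.57/10⌋ = 15 → P.
Square: lon ⌊5.26/2⌋ = 2; lat ⌊1.57/1⌋ = 1.

HP21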